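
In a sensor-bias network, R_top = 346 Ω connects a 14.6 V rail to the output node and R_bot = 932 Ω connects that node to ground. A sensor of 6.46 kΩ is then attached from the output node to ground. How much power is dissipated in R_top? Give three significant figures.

Total resistance from the source is R_top + (R_bot‖R_L) = 1160 Ω, so I = 14.6/1160 Ω = 12.58 mA.
P = I²·R_top = (12.58 mA)² × 346 Ω = 54.8 mW.

P ≈ 54.8 mW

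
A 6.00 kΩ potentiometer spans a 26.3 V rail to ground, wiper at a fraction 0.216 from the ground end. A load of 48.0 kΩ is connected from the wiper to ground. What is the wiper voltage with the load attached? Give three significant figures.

The wiper splits the pot into (1−α)R = 4.704 kΩ above and αR = 1.296 kΩ below.
Lower section ‖ load = 1.262 kΩ.
V_wiper = 26.3 × 1.262/(4.704 + 1.262) = 5.56 V.

V ≈ 5.56 V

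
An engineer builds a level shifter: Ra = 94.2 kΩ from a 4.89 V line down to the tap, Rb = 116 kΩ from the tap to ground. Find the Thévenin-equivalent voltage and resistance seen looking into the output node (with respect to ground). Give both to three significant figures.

V_th = 2.70 V, R_th = 52.0 kΩ

V_th is the open-circuit tap voltage: 4.89 × 116/(94.2 + 116) = 2.70 V.
With the supply zeroed, Ra and Rb appear in parallel from the tap: R_th = Ra‖Rb = (94.2 × 116)/210.2 = 52.0 kΩ.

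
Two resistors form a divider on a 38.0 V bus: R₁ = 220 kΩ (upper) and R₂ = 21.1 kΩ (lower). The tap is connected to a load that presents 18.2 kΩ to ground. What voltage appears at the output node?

The load sits in parallel with R₂: R₂‖R_L = (21.1 × 18.2) / (21.1 + 18.2) = 9.772 kΩ.
V_out = 38.0 × 9.772 / (220 + 9.772) = 38.0 × 9.772/229.8 = 1.62 V.

V_out ≈ 1.62 V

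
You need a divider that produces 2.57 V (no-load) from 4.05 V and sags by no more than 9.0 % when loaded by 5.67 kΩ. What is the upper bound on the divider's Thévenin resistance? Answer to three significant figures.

R_th ≤ 561 Ω

Loading drop = R_th/(R_th + R_L) ≤ 0.0900, so R_th ≤ R_L · ε/(1−ε) = 5.67 kΩ × 0.0900/0.9100 = 561 Ω.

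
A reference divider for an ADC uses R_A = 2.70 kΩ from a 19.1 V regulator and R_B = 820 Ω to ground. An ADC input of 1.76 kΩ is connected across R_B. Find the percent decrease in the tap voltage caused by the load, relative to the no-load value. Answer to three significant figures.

The divider's output (Thévenin) resistance is R_A‖R_B = 629.0 Ω.
Fractional drop under load = R_th/(R_th + R_L) = 629.0 / (629.0 + 1760) = 0.2633.
So the output falls by 26.3 %.

26.3 %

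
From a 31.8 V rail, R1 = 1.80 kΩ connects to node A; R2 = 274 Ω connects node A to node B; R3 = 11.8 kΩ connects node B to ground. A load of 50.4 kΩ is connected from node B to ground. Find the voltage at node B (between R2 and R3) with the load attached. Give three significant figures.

V ≈ 26.1 V

At node B, R3 is in parallel with the load: R3‖R_L = 9561 Ω.
Below node A the resistance is R2 + (R3‖R_L) = 9835 Ω, so V_A = 31.8 × 9835/11640 = 26.88 V.
Then V_B = V_A × (R3‖R_L)/(R2 + R3‖R_L) = 26.88 × 9561/9835 = 26.1 V.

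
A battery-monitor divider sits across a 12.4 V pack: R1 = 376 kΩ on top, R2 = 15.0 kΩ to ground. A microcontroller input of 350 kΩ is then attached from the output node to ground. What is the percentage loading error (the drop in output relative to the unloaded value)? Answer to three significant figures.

3.96 %

The divider's output (Thévenin) resistance is R1‖R2 = 14.42 kΩ.
Fractional drop under load = R_th/(R_th + R_L) = 14.42 / (14.42 + 350) = 0.03958.
So the output falls by 3.96 %.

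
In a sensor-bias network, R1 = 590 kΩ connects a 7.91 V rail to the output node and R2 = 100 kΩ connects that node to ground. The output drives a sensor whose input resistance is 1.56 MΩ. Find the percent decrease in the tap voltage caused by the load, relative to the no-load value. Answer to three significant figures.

The divider's output (Thévenin) resistance is R1‖R2 = 85.51 kΩ.
Fractional drop under load = R_th/(R_th + R_L) = 85.51 / (85.51 + 1560) = 0.05196.
So the output falls by 5.20 %.

5.20 %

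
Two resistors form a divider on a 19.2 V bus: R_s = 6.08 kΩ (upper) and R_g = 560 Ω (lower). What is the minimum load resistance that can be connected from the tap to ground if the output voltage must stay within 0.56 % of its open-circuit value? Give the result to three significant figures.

R_L(min) ≈ 91.1 kΩ

Output resistance R_th = R_s‖R_g = (6080 × 560)/6640 = 512.8 Ω.
The fractional drop is R_th/(R_th + R_L); requiring this ≤ 0.00560 gives R_L ≥ R_th(1/0.00560 − 1) = 512.8 × 177.6 = 91.1 kΩ.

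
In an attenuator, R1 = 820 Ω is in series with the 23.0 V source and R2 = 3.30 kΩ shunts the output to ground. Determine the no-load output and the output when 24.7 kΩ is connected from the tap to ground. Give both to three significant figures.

Unloaded: 18.4 V; loaded: 17.9 V

Open-circuit: V = 23.0 × 3300/(820 + 3300) = 18.4 V.
With the load, R2 becomes R2‖R_L = 2911 Ω, so V = 23.0 × 2911/3731 = 17.9 V.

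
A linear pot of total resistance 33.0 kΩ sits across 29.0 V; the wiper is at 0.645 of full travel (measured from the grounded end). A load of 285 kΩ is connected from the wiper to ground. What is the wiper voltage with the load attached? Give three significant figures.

The wiper splits the pot into (1−α)R = 11.71 kΩ above and αR = 21.29 kΩ below.
Lower section ‖ load = 19.81 kΩ.
V_wiper = 29.0 × 19.81/(11.71 + 19.81) = 18.2 V.

V ≈ 18.2 V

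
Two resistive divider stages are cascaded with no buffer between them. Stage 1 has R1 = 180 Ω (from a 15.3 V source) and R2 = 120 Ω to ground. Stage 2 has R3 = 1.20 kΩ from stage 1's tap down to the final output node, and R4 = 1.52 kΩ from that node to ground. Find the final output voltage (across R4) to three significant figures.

Stage 2 presents R3+R4 = 2720 Ω as a load on stage 1's tap.
Stage 1's lower leg becomes R2‖(R3+R4) = 114.9 Ω, so V_mid = 15.3 × 114.9/294.9 = 5.962 V.
Stage 2 is itself unloaded: V_out = V_mid × R4/(R3+R4) = 5.962 × 1520/2720 = 3.33 V.

V_out ≈ 3.33 V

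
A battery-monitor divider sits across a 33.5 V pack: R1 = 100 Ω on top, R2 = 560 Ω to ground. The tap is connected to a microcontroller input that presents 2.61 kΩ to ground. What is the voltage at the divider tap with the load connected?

V_out ≈ 27.5 V

The load sits in parallel with R2: R2‖R_L = (560 × 2610) / (560 + 2610) = 461.1 Ω.
V_out = 33.5 × 461.1 / (100 + 461.1) = 33.5 × 461.1/561.1 = 27.5 V.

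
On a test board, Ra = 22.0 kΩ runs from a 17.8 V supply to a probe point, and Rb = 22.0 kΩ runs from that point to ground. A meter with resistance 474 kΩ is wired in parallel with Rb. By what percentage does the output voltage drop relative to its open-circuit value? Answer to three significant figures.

2.27 %

The divider's output (Thévenin) resistance is Ra‖Rb = 11.00 kΩ.
Fractional drop under load = R_th/(R_th + R_L) = 11.00 / (11.00 + 474) = 0.02268.
So the output falls by 2.27 %.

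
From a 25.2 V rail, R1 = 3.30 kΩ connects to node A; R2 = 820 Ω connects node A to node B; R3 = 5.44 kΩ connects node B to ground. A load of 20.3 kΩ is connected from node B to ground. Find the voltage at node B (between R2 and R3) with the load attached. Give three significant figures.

At node B, R3 is in parallel with the load: R3‖R_L = 4290 Ω.
Below node A the resistance is R2 + (R3‖R_L) = 5110 Ω, so V_A = 25.2 × 5110/8410 = 15.31 V.
Then V_B = V_A × (R3‖R_L)/(R2 + R3‖R_L) = 15.31 × 4290/5110 = 12.9 V.

V ≈ 12.9 V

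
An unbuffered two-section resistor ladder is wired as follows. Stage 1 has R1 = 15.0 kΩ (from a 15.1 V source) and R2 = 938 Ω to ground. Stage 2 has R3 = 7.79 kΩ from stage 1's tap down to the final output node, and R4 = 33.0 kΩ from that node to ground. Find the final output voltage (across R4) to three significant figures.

V_out ≈ 0.704 V

Stage 2 presents R3+R4 = 40790 Ω as a load on stage 1's tap.
Stage 1's lower leg becomes R2‖(R3+R4) = 916.9 Ω, so V_mid = 15.1 × 916.9/15920 = 0.8699 V.
Stage 2 is itself unloaded: V_out = V_mid × R4/(R3+R4) = 0.8699 × 33000/40790 = 0.704 V.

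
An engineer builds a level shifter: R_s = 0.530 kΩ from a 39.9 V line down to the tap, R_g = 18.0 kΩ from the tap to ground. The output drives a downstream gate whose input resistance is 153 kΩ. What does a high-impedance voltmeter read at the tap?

The load sits in parallel with R_g: R_g‖R_L = (18000 × 153000) / (18000 + 153000) = 16110 Ω.
V_out = 39.9 × 16110 / (530 + 16110) = 39.9 × 16110/16640 = 38.6 V.

V_out ≈ 38.6 V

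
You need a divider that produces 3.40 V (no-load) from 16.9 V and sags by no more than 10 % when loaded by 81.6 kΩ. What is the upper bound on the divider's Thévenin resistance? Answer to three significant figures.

R_th ≤ 9.07 kΩ

Loading drop = R_th/(R_th + R_L) ≤ 0.100, so R_th ≤ R_L · ε/(1−ε) = 81.6 kΩ × 0.100/0.9000 = 9.07 kΩ.
(Any R1, R2 with R2/(R1+R2) = 0.201 and R1‖R2 ≤ 9.07 kΩ will meet the spec.)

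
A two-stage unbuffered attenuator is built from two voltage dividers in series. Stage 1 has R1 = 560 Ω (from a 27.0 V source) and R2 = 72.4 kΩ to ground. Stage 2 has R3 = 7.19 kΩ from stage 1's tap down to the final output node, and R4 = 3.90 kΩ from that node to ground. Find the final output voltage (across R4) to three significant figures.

V_out ≈ 8.97 V

Stage 2 presents R3+R4 = 11090 Ω as a load on stage 1's tap.
Stage 1's lower leg becomes R2‖(R3+R4) = 9617 Ω, so V_mid = 27.0 × 9617/10180 = 25.51 V.
Stage 2 is itself unloaded: V_out = V_mid × R4/(R3+R4) = 25.51 × 3900/11090 = 8.97 V.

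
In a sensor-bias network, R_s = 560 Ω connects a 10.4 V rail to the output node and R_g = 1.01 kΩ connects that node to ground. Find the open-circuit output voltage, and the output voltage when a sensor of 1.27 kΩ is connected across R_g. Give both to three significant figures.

Open-circuit: V = 10.4 × 1010/(560 + 1010) = 6.69 V.
With the load, R_g becomes R_g‖R_L = 562.6 Ω, so V = 10.4 × 562.6/1123 = 5.21 V.

Unloaded: 6.69 V; loaded: 5.21 V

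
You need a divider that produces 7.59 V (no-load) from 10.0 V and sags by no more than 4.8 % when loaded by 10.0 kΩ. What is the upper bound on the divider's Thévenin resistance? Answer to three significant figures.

Loading drop = R_th/(R_th + R_L) ≤ 0.0480, so R_th ≤ R_L · ε/(1−ε) = 10.0 kΩ × 0.0480/0.9520 = 504 Ω.
(Any R1, R2 with R2/(R1+R2) = 0.759 and R1‖R2 ≤ 504 Ω will meet the spec.)

R_th ≤ 504 Ω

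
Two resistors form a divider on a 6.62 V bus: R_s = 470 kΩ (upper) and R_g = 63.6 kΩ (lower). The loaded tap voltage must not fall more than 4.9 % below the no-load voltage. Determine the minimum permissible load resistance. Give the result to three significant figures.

Output resistance R_th = R_s‖R_g = (470 × 63.6)/533.6 = 56.02 kΩ.
The fractional drop is R_th/(R_th + R_L); requiring this ≤ 0.0490 gives R_L ≥ R_th(1/0.0490 − 1) = 56.02 × 19.41 = 1.09 MΩ.

R_L(min) ≈ 1.09 MΩ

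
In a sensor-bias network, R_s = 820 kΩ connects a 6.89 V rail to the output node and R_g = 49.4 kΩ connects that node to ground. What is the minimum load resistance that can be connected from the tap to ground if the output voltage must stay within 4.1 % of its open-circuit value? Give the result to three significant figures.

Output resistance R_th = R_s‖R_g = (820 × 49.4)/869.4 = 46.59 kΩ.
The fractional drop is R_th/(R_th + R_L); requiring this ≤ 0.0410 gives R_L ≥ R_th(1/0.0410 − 1) = 46.59 × 23.39 = 1.09 MΩ.

R_L(min) ≈ 1.09 MΩ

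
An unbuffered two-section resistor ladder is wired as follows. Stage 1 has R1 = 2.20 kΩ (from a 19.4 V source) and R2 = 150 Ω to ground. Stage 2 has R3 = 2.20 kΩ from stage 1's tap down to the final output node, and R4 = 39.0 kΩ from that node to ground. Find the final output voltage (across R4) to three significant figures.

V_out ≈ 1.17 V

Stage 2 presents R3+R4 = 41200 Ω as a load on stage 1's tap.
Stage 1's lower leg becomes R2‖(R3+R4) = 149.5 Ω, so V_mid = 19.4 × 149.5/2349 = 1.234 V.
Stage 2 is itself unloaded: V_out = V_mid × R4/(R3+R4) = 1.234 × 39000/41200 = 1.17 V.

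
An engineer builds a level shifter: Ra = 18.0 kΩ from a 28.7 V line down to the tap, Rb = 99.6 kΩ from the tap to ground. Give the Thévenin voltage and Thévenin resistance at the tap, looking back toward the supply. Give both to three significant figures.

V_th = 24.3 V, R_th = 15.2 kΩ

V_th is the open-circuit tap voltage: 28.7 × 99.6/(18.0 + 99.6) = 24.3 V.
With the supply zeroed, Ra and Rb appear in parallel from the tap: R_th = Ra‖Rb = (18.0 × 99.6)/117.6 = 15.2 kΩ.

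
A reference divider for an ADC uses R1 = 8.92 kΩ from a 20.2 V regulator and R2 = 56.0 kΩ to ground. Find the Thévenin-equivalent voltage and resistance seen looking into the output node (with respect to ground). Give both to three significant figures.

V_th = 17.4 V, R_th = 7.69 kΩ

V_th is the open-circuit tap voltage: 20.2 × 56.0/(8.92 + 56.0) = 17.4 V.
With the supply zeroed, R1 and R2 appear in parallel from the tap: R_th = R1‖R2 = (8.92 × 56.0)/64.92 = 7.69 kΩ.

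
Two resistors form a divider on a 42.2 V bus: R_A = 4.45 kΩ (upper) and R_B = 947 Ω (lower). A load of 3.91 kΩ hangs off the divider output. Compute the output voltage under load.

V_out ≈ 6.17 V

The load sits in parallel with R_B: R_B‖R_L = (947 × 3910) / (947 + 3910) = 762.4 Ω.
V_out = 42.2 × 762.4 / (4450 + 762.4) = 42.2 × 762.4/5212 = 6.17 V.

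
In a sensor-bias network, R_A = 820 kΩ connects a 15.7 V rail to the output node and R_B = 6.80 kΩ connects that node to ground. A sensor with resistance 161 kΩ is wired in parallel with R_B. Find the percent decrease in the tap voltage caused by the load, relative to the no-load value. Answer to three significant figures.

4.02 %

The divider's output (Thévenin) resistance is R_A‖R_B = 6.744 kΩ.
Fractional drop under load = R_th/(R_th + R_L) = 6.744 / (6.744 + 161) = 0.04020.
So the output falls by 4.02 %.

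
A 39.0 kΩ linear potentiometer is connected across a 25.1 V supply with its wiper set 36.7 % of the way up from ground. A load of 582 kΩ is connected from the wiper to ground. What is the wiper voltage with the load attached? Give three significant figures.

The wiper splits the pot into (1−α)R = 24.69 kΩ above and αR = 14.31 kΩ below.
Lower section ‖ load = 13.97 kΩ.
V_wiper = 25.1 × 13.97/(24.69 + 13.97) = 9.07 V.

V ≈ 9.07 V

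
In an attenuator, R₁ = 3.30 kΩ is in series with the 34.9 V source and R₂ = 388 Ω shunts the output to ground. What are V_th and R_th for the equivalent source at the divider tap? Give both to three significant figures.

V_th is the open-circuit tap voltage: 34.9 × 388/(3300 + 388) = 3.67 V.
With the supply zeroed, R₁ and R₂ appear in parallel from the tap: R_th = R₁‖R₂ = (3300 × 388)/3688 = 347 Ω.

V_th = 3.67 V, R_th = 347 Ω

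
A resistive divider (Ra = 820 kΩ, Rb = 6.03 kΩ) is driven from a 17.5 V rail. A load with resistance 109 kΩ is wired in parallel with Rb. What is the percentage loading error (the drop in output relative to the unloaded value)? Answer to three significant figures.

5.21 %

The divider's output (Thévenin) resistance is Ra‖Rb = 5.986 kΩ.
Fractional drop under load = R_th/(R_th + R_L) = 5.986 / (5.986 + 109) = 0.05206.
So the output falls by 5.21 %.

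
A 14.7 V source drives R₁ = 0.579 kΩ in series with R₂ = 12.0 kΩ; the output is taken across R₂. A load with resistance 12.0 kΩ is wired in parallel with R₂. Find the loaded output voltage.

The load sits in parallel with R₂: R₂‖R_L = (12000 × 12000) / (12000 + 12000) = 6000 Ω.
V_out = 14.7 × 6000 / (579 + 6000) = 14.7 × 6000/6579 = 13.4 V.

V_out ≈ 13.4 V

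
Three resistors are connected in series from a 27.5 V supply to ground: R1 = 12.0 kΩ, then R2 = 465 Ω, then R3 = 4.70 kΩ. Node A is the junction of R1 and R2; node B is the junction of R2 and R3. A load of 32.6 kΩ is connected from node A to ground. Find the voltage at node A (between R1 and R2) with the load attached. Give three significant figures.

Below node A the series string R2+R3 = 5165 Ω sits in parallel with the 32600 Ω load: 4459 Ω.
V_A = 27.5 × 4459/(12000 + 4459) = 7.45 V.

V ≈ 7.45 V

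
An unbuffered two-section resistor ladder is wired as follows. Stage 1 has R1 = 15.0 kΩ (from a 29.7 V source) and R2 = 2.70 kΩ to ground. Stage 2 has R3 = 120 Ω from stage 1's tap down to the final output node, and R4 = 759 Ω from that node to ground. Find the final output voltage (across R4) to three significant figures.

Stage 2 presents R3+R4 = 879.0 Ω as a load on stage 1's tap.
Stage 1's lower leg becomes R2‖(R3+R4) = 663.1 Ω, so V_mid = 29.7 × 663.1/15660 = 1.257 V.
Stage 2 is itself unloaded: V_out = V_mid × R4/(R3+R4) = 1.257 × 759/879.0 = 1.09 V.

V_out ≈ 1.09 V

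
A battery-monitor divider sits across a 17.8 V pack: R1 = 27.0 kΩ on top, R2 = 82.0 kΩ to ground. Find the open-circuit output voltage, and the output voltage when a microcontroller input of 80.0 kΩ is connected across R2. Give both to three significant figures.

Open-circuit: V = 17.8 × 82.0/(27.0 + 82.0) = 13.4 V.
With the load, R2 becomes R2‖R_L = 40.49 kΩ, so V = 17.8 × 40.49/67.49 = 10.7 V.

Unloaded: 13.4 V; loaded: 10.7 V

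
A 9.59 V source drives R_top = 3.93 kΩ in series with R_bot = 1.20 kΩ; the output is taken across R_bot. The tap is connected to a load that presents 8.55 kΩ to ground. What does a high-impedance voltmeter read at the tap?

V_out ≈ 2.03 V

The load sits in parallel with R_bot: R_bot‖R_L = (1.20 × 8.55) / (1.20 + 8.55) = 1.052 kΩ.
V_out = 9.59 × 1.052 / (3.93 + 1.052) = 9.59 × 1.052/4.982 = 2.03 V.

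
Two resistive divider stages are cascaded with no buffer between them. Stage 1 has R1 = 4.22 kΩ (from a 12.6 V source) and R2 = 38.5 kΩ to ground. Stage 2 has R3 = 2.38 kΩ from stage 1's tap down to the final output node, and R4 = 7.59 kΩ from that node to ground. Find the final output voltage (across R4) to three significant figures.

V_out ≈ 6.26 V

Stage 2 presents R3+R4 = 9.970 kΩ as a load on stage 1's tap.
Stage 1's lower leg becomes R2‖(R3+R4) = 7.919 kΩ, so V_mid = 12.6 × 7.919/12.14 = 8.220 V.
Stage 2 is itself unloaded: V_out = V_mid × R4/(R3+R4) = 8.220 × 7.59/9.970 = 6.26 V.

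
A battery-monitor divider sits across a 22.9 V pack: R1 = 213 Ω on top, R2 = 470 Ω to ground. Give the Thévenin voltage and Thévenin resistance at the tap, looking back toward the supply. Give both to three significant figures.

V_th is the open-circuit tap voltage: 22.9 × 470/(213 + 470) = 15.8 V.
With the supply zeroed, R1 and R2 appear in parallel from the tap: R_th = R1‖R2 = (213 × 470)/683.0 = 147 Ω.

V_th = 15.8 V, R_th = 147 Ω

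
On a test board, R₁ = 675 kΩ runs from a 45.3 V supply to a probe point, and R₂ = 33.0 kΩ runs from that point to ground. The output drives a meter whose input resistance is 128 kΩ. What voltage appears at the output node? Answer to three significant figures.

The load sits in parallel with R₂: R₂‖R_L = (33.0 × 128) / (33.0 + 128) = 26.24 kΩ.
V_out = 45.3 × 26.24 / (675 + 26.24) = 45.3 × 26.24/701.2 = 1.69 V.

V_out ≈ 1.69 V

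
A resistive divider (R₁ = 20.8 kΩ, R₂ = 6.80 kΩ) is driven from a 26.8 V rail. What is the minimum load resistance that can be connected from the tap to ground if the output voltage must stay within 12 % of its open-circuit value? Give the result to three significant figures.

Output resistance R_th = R₁‖R₂ = (20.8 × 6.80)/27.60 = 5.125 kΩ.
The fractional drop is R_th/(R_th + R_L); requiring this ≤ 0.120 gives R_L ≥ R_th(1/0.120 − 1) = 5.125 × 7.333 = 37.6 kΩ.

R_L(min) ≈ 37.6 kΩ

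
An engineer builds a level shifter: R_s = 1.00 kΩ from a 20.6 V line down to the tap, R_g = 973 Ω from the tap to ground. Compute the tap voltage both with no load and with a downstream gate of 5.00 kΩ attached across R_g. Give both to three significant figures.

Unloaded: 10.2 V; loaded: 9.25 V

Open-circuit: V = 20.6 × 973/(1000 + 973) = 10.2 V.
With the load, R_g becomes R_g‖R_L = 814.5 Ω, so V = 20.6 × 814.5/1814 = 9.25 V.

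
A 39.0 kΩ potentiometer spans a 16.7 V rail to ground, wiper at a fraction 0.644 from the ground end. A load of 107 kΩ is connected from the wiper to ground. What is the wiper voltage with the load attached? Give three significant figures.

V ≈ 9.93 V

The wiper splits the pot into (1−α)R = 13.88 kΩ above and αR = 25.12 kΩ below.
Lower section ‖ load = 20.34 kΩ.
V_wiper = 16.7 × 20.34/(13.88 + 20.34) = 9.93 V.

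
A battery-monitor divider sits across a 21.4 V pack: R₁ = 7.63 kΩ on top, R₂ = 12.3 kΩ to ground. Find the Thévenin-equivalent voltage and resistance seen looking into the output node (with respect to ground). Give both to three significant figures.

V_th is the open-circuit tap voltage: 21.4 × 12.3/(7.63 + 12.3) = 13.2 V.
With the supply zeroed, R₁ and R₂ appear in parallel from the tap: R_th = R₁‖R₂ = (7.63 × 12.3)/19.93 = 4.71 kΩ.

V_th = 13.2 V, R_th = 4.71 kΩ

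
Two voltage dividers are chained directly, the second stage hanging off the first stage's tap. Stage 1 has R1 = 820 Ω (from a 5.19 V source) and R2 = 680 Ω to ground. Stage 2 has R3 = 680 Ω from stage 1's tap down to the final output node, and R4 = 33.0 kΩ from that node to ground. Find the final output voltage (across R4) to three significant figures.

V_out ≈ 2.28 V

Stage 2 presents R3+R4 = 33680 Ω as a load on stage 1's tap.
Stage 1's lower leg becomes R2‖(R3+R4) = 666.5 Ω, so V_mid = 5.19 × 666.5/1487 = 2.327 V.
Stage 2 is itself unloaded: V_out = V_mid × R4/(R3+R4) = 2.327 × 33000/33680 = 2.28 V.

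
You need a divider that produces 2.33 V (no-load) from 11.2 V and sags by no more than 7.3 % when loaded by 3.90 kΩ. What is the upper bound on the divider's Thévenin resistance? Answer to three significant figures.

R_th ≤ 307 Ω

Loading drop = R_th/(R_th + R_L) ≤ 0.0730, so R_th ≤ R_L · ε/(1−ε) = 3.90 kΩ × 0.0730/0.9270 = 307 Ω.
(Any R1, R2 with R2/(R1+R2) = 0.208 and R1‖R2 ≤ 307 Ω will meet the spec.)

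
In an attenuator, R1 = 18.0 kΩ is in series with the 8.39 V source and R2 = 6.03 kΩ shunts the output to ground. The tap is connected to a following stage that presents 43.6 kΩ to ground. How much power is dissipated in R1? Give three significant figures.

P ≈ 2.33 mW

Total resistance from the source is R1 + (R2‖R_L) = 23.30 kΩ, so I = 8.39/23.30 kΩ = 0.3601 mA.
P = I²·R1 = (0.3601 mA)² × 18.0 kΩ = 2.33 mW.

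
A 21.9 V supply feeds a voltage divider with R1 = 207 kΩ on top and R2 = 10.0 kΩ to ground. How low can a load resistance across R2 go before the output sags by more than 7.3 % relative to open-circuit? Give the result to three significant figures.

R_L(min) ≈ 121 kΩ

Output resistance R_th = R1‖R2 = (207 × 10.0)/217.0 = 9.539 kΩ.
The fractional drop is R_th/(R_th + R_L); requiring this ≤ 0.0730 gives R_L ≥ R_th(1/0.0730 − 1) = 9.539 × 12.70 = 121 kΩ.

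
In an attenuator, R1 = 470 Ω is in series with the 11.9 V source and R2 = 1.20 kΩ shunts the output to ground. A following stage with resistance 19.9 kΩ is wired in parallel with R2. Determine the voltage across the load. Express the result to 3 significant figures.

V_out ≈ 8.41 V

The load sits in parallel with R2: R2‖R_L = (1200 × 19900) / (1200 + 19900) = 1132 Ω.
V_out = 11.9 × 1132 / (470 + 1132) = 11.9 × 1132/1602 = 8.41 V.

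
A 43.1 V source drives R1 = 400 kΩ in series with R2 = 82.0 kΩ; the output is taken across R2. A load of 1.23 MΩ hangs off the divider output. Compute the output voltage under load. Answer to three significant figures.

The load sits in parallel with R2: R2‖R_L = (82.0 × 1230) / (82.0 + 1230) = 76.88 kΩ.
V_out = 43.1 × 76.88 / (400 + 76.88) = 43.1 × 76.88/476.9 = 6.95 V.

V_out ≈ 6.95 V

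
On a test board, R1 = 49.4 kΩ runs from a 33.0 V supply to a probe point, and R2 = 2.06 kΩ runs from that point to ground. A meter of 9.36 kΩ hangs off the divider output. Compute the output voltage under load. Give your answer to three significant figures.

V_out ≈ 1.09 V

The load sits in parallel with R2: R2‖R_L = (2.06 × 9.36) / (2.06 + 9.36) = 1.688 kΩ.
V_out = 33.0 × 1.688 / (49.4 + 1.688) = 33.0 × 1.688/51.09 = 1.09 V.
(Unloaded it would have been 1.32 V.)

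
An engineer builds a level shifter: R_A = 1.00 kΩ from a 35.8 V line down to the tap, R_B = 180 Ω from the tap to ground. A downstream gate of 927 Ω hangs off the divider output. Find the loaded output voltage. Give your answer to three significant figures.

V_out ≈ 4.69 V

The load sits in parallel with R_B: R_B‖R_L = (180 × 927) / (180 + 927) = 150.7 Ω.
V_out = 35.8 × 150.7 / (1000 + 150.7) = 35.8 × 150.7/1151 = 4.69 V.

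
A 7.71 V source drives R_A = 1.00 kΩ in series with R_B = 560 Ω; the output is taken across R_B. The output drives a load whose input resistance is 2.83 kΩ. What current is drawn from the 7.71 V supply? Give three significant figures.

R_B‖R_L = 467.5 Ω, so the source sees R_A + R_B‖R_L = 1467 Ω.
I = 7.71 V / 1467 Ω = 5.25 mA.

I ≈ 5.25 mA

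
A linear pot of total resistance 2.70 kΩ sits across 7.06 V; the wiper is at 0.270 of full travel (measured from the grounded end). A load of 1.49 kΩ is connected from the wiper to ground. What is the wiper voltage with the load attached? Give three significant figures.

V ≈ 1.40 V

The wiper splits the pot into (1−α)R = 1971 Ω above and αR = 729.0 Ω below.
Lower section ‖ load = 489.5 Ω.
V_wiper = 7.06 × 489.5/(1971 + 489.5) = 1.40 V.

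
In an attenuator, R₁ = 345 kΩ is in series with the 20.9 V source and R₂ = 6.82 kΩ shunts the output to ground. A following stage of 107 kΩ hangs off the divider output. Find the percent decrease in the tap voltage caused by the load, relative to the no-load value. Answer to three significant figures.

5.88 %

The divider's output (Thévenin) resistance is R₁‖R₂ = 6.688 kΩ.
Fractional drop under load = R_th/(R_th + R_L) = 6.688 / (6.688 + 107) = 0.05883.
So the output falls by 5.88 %.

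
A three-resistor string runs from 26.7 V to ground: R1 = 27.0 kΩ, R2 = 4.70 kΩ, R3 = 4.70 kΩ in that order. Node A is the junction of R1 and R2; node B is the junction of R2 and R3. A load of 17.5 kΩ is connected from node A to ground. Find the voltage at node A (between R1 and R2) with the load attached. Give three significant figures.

V ≈ 4.93 V

Below node A the series string R2+R3 = 9.400 kΩ sits in parallel with the 17.5 kΩ load: 6.115 kΩ.
V_A = 26.7 × 6.115/(27.0 + 6.115) = 4.93 V.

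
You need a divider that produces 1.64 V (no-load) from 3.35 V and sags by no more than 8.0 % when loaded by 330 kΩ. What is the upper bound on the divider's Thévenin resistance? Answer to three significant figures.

R_th ≤ 28.7 kΩ

Loading drop = R_th/(R_th + R_L) ≤ 0.0800, so R_th ≤ R_L · ε/(1−ε) = 330 kΩ × 0.0800/0.9200 = 28.7 kΩ.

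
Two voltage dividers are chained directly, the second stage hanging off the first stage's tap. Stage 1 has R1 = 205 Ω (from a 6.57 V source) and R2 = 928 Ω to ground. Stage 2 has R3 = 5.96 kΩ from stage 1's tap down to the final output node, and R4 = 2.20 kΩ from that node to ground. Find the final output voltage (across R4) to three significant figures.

Stage 2 presents R3+R4 = 8160 Ω as a load on stage 1's tap.
Stage 1's lower leg becomes R2‖(R3+R4) = 833.2 Ω, so V_mid = 6.57 × 833.2/1038 = 5.273 V.
Stage 2 is itself unloaded: V_out = V_mid × R4/(R3+R4) = 5.273 × 2200/8160 = 1.42 V.

V_out ≈ 1.42 V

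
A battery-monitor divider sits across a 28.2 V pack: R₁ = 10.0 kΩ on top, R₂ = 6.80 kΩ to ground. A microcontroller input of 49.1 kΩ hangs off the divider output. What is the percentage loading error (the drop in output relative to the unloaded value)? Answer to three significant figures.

The divider's output (Thévenin) resistance is R₁‖R₂ = 4.048 kΩ.
Fractional drop under load = R_th/(R_th + R_L) = 4.048 / (4.048 + 49.1) = 0.07616.
So the output falls by 7.62 %.

7.62 %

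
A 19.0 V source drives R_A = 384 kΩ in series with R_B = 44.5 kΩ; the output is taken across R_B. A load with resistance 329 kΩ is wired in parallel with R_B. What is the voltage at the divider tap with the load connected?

V_out ≈ 1.76 V

The load sits in parallel with R_B: R_B‖R_L = (44.5 × 329) / (44.5 + 329) = 39.20 kΩ.
V_out = 19.0 × 39.20 / (384 + 39.20) = 19.0 × 39.20/423.2 = 1.76 V.
(Unloaded it would have been 1.97 V.)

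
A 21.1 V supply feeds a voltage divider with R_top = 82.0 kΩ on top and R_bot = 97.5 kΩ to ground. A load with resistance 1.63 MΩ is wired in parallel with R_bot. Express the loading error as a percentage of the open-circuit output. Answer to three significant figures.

2.66 %

The divider's output (Thévenin) resistance is R_top‖R_bot = 44.54 kΩ.
Fractional drop under load = R_th/(R_th + R_L) = 44.54 / (44.54 + 1630) = 0.02660.
So the output falls by 2.66 %.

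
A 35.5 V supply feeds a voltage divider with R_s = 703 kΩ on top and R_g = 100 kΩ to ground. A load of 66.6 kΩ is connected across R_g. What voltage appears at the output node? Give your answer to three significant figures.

The load sits in parallel with R_g: R_g‖R_L = (100 × 66.6) / (100 + 66.6) = 39.98 kΩ.
V_out = 35.5 × 39.98 / (703 + 39.98) = 35.5 × 39.98/743.0 = 1.91 V.

V_out ≈ 1.91 V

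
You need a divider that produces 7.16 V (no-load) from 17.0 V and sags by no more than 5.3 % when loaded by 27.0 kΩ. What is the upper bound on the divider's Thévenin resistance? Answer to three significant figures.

Loading drop = R_th/(R_th + R_L) ≤ 0.0530, so R_th ≤ R_L · ε/(1−ε) = 27.0 kΩ × 0.0530/0.9470 = 1.51 kΩ.
(Any R1, R2 with R2/(R1+R2) = 0.421 and R1‖R2 ≤ 1.51 kΩ will meet the spec.)

R_th ≤ 1.51 kΩ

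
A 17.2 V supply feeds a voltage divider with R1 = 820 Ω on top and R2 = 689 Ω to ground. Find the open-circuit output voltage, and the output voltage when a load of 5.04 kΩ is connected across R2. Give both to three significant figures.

Unloaded: 7.85 V; loaded: 7.31 V

Open-circuit: V = 17.2 × 689/(820 + 689) = 7.85 V.
With the load, R2 becomes R2‖R_L = 606.1 Ω, so V = 17.2 × 606.1/1426 = 7.31 V.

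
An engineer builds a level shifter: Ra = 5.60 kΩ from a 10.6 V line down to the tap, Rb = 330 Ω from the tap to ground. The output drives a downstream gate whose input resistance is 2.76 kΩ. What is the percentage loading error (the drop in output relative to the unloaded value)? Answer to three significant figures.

Unloaded V = 10.6 × 330/5930 = 0.58988 V.
Loaded: Rb‖R_L = 294.8 Ω, giving V = 10.6 × 294.8/5895 = 0.53003 V.
Drop = (0.58988 − 0.53003) / 0.58988 = 10.1 %.

10.1 %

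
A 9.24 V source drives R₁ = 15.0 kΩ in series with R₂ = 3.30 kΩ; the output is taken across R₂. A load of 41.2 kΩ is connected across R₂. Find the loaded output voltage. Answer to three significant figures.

The load sits in parallel with R₂: R₂‖R_L = (3.30 × 41.2) / (3.30 + 41.2) = 3.055 kΩ.
V_out = 9.24 × 3.055 / (15.0 + 3.055) = 9.24 × 3.055/18.06 = 1.56 V.

V_out ≈ 1.56 V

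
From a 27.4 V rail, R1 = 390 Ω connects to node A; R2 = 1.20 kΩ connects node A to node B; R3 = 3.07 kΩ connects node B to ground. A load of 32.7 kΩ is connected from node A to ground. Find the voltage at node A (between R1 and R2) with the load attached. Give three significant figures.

Below node A the series string R2+R3 = 4270 Ω sits in parallel with the 32700 Ω load: 3777 Ω.
V_A = 27.4 × 3777/(390 + 3777) = 24.8 V.

V ≈ 24.8 V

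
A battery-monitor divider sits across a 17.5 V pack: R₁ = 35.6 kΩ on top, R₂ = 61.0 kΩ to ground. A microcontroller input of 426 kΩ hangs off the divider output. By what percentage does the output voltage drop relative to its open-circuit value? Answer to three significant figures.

The divider's output (Thévenin) resistance is R₁‖R₂ = 22.48 kΩ.
Fractional drop under load = R_th/(R_th + R_L) = 22.48 / (22.48 + 426) = 0.05013.
So the output falls by 5.01 %.

5.01 %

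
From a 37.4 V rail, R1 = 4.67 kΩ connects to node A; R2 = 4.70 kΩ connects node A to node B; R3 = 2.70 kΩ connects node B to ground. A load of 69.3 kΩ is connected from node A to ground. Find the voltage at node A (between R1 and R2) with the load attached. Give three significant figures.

V ≈ 22.0 V

Below node A the series string R2+R3 = 7.400 kΩ sits in parallel with the 69.3 kΩ load: 6.686 kΩ.
V_A = 37.4 × 6.686/(4.67 + 6.686) = 22.0 V.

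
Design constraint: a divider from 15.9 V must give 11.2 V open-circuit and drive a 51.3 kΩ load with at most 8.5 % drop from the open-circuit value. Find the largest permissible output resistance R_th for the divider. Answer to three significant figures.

Loading drop = R_th/(R_th + R_L) ≤ 0.0850, so R_th ≤ R_L · ε/(1−ε) = 51.3 kΩ × 0.0850/0.9150 = 4.77 kΩ.
(Any R1, R2 with R2/(R1+R2) = 0.704 and R1‖R2 ≤ 4.77 kΩ will meet the spec.)

R_th ≤ 4.77 kΩ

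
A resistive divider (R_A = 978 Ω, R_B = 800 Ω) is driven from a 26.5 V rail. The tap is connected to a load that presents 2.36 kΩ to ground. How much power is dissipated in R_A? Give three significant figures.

Total resistance from the source is R_A + (R_B‖R_L) = 1575 Ω, so I = 26.5/1575 Ω = 16.82 mA.
P = I²·R_A = (16.82 mA)² × 978 Ω = 277 mW.

P ≈ 277 mW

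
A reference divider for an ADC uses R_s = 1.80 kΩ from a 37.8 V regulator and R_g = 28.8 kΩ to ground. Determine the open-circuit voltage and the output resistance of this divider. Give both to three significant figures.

V_th = 35.6 V, R_th = 1.69 kΩ

V_th is the open-circuit tap voltage: 37.8 × 28.8/(1.80 + 28.8) = 35.6 V.
With the supply zeroed, R_s and R_g appear in parallel from the tap: R_th = R_s‖R_g = (1.80 × 28.8)/30.60 = 1.69 kΩ.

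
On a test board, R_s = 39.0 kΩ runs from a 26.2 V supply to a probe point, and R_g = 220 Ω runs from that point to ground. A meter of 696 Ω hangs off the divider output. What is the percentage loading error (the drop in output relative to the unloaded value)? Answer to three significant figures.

The divider's output (Thévenin) resistance is R_s‖R_g = 218.8 Ω.
Fractional drop under load = R_th/(R_th + R_L) = 218.8 / (218.8 + 696) = 0.2391.
So the output falls by 23.9 %.

23.9 %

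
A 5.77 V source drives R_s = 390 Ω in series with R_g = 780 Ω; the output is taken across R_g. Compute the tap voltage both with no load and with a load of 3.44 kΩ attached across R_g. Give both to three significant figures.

Unloaded: 3.85 V; loaded: 3.58 V

Open-circuit: V = 5.77 × 780/(390 + 780) = 3.85 V.
With the load, R_g becomes R_g‖R_L = 635.8 Ω, so V = 5.77 × 635.8/1026 = 3.58 V.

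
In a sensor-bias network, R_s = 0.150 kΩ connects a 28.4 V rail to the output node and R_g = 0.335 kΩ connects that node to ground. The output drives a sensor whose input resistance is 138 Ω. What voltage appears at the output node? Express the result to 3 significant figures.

The load sits in parallel with R_g: R_g‖R_L = (335 × 138) / (335 + 138) = 97.74 Ω.
V_out = 28.4 × 97.74 / (150 + 97.74) = 28.4 × 97.74/247.7 = 11.2 V.
(Unloaded it would have been 19.6 V.)

V_out ≈ 11.2 V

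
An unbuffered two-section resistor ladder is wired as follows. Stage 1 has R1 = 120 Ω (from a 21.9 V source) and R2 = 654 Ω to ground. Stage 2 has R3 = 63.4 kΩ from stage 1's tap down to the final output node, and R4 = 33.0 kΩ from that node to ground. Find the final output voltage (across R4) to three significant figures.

V_out ≈ 6.33 V

Stage 2 presents R3+R4 = 96400 Ω as a load on stage 1's tap.
Stage 1's lower leg becomes R2‖(R3+R4) = 649.6 Ω, so V_mid = 21.9 × 649.6/769.6 = 18.49 V.
Stage 2 is itself unloaded: V_out = V_mid × R4/(R3+R4) = 18.49 × 33000/96400 = 6.33 V.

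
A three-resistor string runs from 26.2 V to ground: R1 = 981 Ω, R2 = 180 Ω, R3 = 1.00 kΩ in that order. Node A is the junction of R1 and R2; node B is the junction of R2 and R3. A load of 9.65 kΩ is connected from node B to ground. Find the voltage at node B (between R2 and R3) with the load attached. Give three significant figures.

At node B, R3 is in parallel with the load: R3‖R_L = 906.1 Ω.
Below node A the resistance is R2 + (R3‖R_L) = 1086 Ω, so V_A = 26.2 × 1086/2067 = 13.77 V.
Then V_B = V_A × (R3‖R_L)/(R2 + R3‖R_L) = 13.77 × 906.1/1086 = 11.5 V.

V ≈ 11.5 V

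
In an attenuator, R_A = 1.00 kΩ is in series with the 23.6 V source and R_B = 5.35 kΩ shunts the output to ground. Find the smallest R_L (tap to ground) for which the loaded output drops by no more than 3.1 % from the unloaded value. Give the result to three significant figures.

R_L(min) ≈ 26.3 kΩ

Output resistance R_th = R_A‖R_B = (1000 × 5350)/6350 = 842.5 Ω.
The fractional drop is R_th/(R_th + R_L); requiring this ≤ 0.0310 gives R_L ≥ R_th(1/0.0310 − 1) = 842.5 × 31.26 = 26.3 kΩ.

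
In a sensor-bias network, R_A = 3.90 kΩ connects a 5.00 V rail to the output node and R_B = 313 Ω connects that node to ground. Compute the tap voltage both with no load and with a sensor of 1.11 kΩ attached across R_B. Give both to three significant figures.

Unloaded: 0.371 V; loaded: 0.295 V

Open-circuit: V = 5.00 × 313/(3900 + 313) = 0.371 V.
With the load, R_B becomes R_B‖R_L = 244.2 Ω, so V = 5.00 × 244.2/4144 = 0.295 V.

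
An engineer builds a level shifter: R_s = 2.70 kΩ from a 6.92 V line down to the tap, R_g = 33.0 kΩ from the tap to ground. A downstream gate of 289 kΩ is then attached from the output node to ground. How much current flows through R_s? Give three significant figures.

I ≈ 0.214 mA

R_g‖R_L = 29.62 kΩ, so the source sees R_s + R_g‖R_L = 32.32 kΩ.
I = 6.92 V / 32.32 kΩ = 0.214 mA.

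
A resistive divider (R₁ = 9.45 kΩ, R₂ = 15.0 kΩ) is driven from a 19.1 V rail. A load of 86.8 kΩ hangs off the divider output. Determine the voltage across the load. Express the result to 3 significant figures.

V_out ≈ 11.0 V

The load sits in parallel with R₂: R₂‖R_L = (15.0 × 86.8) / (15.0 + 86.8) = 12.79 kΩ.
V_out = 19.1 × 12.79 / (9.45 + 12.79) = 19.1 × 12.79/22.24 = 11.0 V.
(Unloaded it would have been 11.7 V.)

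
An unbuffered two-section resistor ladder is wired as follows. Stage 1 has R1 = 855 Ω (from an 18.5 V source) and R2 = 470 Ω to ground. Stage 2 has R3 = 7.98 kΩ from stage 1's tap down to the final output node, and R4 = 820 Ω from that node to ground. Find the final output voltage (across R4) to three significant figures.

Stage 2 presents R3+R4 = 8800 Ω as a load on stage 1's tap.
Stage 1's lower leg becomes R2‖(R3+R4) = 446.2 Ω, so V_mid = 18.5 × 446.2/1301 = 6.344 V.
Stage 2 is itself unloaded: V_out = V_mid × R4/(R3+R4) = 6.344 × 820/8800 = 0.591 V.

V_out ≈ 0.591 V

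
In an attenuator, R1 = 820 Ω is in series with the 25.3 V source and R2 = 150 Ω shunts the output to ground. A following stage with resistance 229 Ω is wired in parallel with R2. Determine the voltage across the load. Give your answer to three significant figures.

The load sits in parallel with R2: R2‖R_L = (150 × 229) / (150 + 229) = 90.63 Ω.
V_out = 25.3 × 90.63 / (820 + 90.63) = 25.3 × 90.63/910.6 = 2.52 V.

V_out ≈ 2.52 V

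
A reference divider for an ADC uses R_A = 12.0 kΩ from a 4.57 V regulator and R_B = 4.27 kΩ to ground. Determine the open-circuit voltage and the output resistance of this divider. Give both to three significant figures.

V_th = 1.20 V, R_th = 3.15 kΩ

V_th is the open-circuit tap voltage: 4.57 × 4.27/(12.0 + 4.27) = 1.20 V.
With the supply zeroed, R_A and R_B appear in parallel from the tap: R_th = R_A‖R_B = (12.0 × 4.27)/16.27 = 3.15 kΩ.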